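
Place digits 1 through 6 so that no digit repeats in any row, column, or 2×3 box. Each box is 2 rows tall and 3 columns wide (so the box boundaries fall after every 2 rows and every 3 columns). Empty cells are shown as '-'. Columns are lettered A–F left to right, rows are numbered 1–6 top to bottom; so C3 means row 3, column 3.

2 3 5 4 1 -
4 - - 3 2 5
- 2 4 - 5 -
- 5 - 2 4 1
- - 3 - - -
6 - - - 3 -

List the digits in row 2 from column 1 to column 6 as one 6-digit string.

F1 = 6: row 1 has {1,2,3,4,5}; col 6 has {1,5}; box has {1,2,3,4,5} → only 6 remains.
D3 = 6: row 3 has {2,4,5}; col 4 has {2,3,4}; box has {1,2,4,5} → only 6 remains.
F3 = 3: row 3 has {2,4,5,6}; col 6 has {1,5,6}; box has {1,2,4,5,6} → only 3 remains.
A4 = 3: row 4 has {1,2,4,5}; col 1 has {2,4,6}; box has {2,4,5} → only 3 remains.
C4 = 6: row 4 has {1,2,3,4,5}; col 3 has {3,4,5}; box has {2,3,4,5} → only 6 remains.
E5 = 6: row 5 has {3}; col 5 has {1,2,3,4,5}; box has {3} → only 6 remains.
C2 = 1: row 2 has {2,3,4,5}; col 3 has {3,4,5,6}; box has {2,3,4,5} → only 1 remains.
A3 = 1: row 3 has {2,3,4,5,6}; col 1 has {2,3,4,6}; box has {2,3,4,5,6} → only 1 remains.
A5 = 5: row 5 has {3,6}; col 1 has {1,2,3,4,6}; box has {3,6} → only 5 remains.
D5 = 1: row 5 has {3,5,6}; col 4 has {2,3,4,6}; box has {3,6} → only 1 remains.
C6 = 2: row 6 has {3,6}; col 3 has {1,3,4,5,6}; box has {3,5,6} → only 2 remains.
D6 = 5: row 6 has {2,3,6}; col 4 has {1,2,3,4,6}; box has {1,3,6} → only 5 remains.
F6 = 4: row 6 has {2,3,5,6}; col 6 has {1,3,5,6}; box has {1,3,5,6} → only 4 remains.
B2 = 6: row 2 has {1,2,3,4,5}; col 2 has {2,3,5}; box has {1,2,3,4,5} → only 6 remains.

461325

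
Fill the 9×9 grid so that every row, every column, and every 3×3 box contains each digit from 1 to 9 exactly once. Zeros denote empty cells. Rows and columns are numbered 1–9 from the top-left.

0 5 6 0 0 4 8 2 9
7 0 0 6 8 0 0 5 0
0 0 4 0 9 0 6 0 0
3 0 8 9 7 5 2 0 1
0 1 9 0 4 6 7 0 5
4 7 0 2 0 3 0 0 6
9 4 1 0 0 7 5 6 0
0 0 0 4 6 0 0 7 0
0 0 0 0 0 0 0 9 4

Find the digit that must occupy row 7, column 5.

row 1, column 1 = 1: row 1 has {2,4,5,6,8,9}; col 1 has {3,4,7,9}; box has {4,5,6,7} → only 1 remains.
row 1, column 5 = 3: row 1 has {1,2,4,5,6,8,9}; col 5 has {4,6,7,8,9}; box has {4,6,8,9} → only 3 remains.
row 2, column 9 = 3: row 2 has {5,6,7,8}; col 9 has {1,4,5,6,9}; box has {2,5,6,8,9} → only 3 remains.
row 3, column 8 = 1: row 3 has {4,6,9}; col 8 has {2,5,6,7,9}; box has {2,3,5,6,8,9} → only 1 remains.
row 3, column 9 = 7: row 3 has {1,4,6,9}; col 9 has {1,3,4,5,6,9}; box has {1,2,3,5,6,8,9} → only 7 remains.
row 4, column 2 = 6: row 4 has {1,2,3,5,7,8,9}; col 2 has {1,4,5,7}; box has {1,3,4,7,8,9} → only 6 remains.
row 4, column 8 = 4: row 4 has {1,2,3,5,6,7,8,9}; col 8 has {1,2,5,6,7,9}; box has {1,2,5,6,7} → only 4 remains.
row 5, column 1 = 2: row 5 has {1,4,5,6,7,9}; col 1 has {1,3,4,7,9}; box has {1,3,4,6,7,8,9} → only 2 remains.
row 5, column 4 = 8: row 5 has {1,2,4,5,6,7,9}; col 4 has {2,4,6,9}; box has {2,3,4,5,6,7,9} → only 8 remains.
row 5, column 8 = 3: row 5 has {1,2,4,5,6,7,8,9}; col 8 has {1,2,4,5,6,7,9}; box has {1,2,4,5,6,7} → only 3 remains.
row 6, column 3 = 5: row 6 has {2,3,4,6,7}; col 3 has {1,4,6,8,9}; box has {1,2,3,4,6,7,8,9} → only 5 remains.
row 6, column 5 = 1: row 6 has {2,3,4,5,6,7}; col 5 has {3,4,6,7,8,9}; box has {2,3,4,5,6,7,8,9} → only 1 remains.
row 6, column 7 = 9: row 6 has {1,2,3,4,5,6,7}; col 7 has {2,5,6,7,8}; box has {1,2,3,4,5,6,7} → only 9 remains.
row 6, column 8 = 8: row 6 has {1,2,3,4,5,6,7,9}; col 8 has {1,2,3,4,5,6,7,9}; box has {1,2,3,4,5,6,7,9} → only 8 remains.
row 7, column 4 = 3: row 7 has {1,4,5,6,7,9}; col 4 has {2,4,6,8,9}; box has {4,6,7} → only 3 remains.
row 7, column 5 = 2: row 7 has {1,3,4,5,6,7,9}; col 5 has {1,3,4,6,7,8,9}; box has {3,4,6,7} → only 2 remains.

2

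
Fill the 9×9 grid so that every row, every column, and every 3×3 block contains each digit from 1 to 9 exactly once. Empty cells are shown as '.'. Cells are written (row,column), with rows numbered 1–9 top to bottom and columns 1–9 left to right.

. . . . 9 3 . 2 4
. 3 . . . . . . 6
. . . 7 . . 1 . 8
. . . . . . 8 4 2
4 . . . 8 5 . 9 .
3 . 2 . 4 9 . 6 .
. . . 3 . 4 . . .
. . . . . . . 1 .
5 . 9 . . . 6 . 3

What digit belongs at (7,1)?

7

(6,4) = 1 (sole candidate).
(4,4) = 6 (sole candidate).
(4,6) = 7 (sole candidate).
(5,4) = 2 (sole candidate).
(9,4) = 8 (sole candidate).
(9,8) = 7 (sole candidate).
(1,4) = 5 (sole candidate).
(1,7) = 7 (sole candidate).
(2,4) = 4 (sole candidate).
(2,8) = 5 (sole candidate).
(3,8) = 3 (sole candidate).
(4,5) = 3 (sole candidate).
(5,7) = 3 (sole candidate).
(6,7) = 5 (sole candidate).
(6,9) = 7 (sole candidate).
(7,8) = 8 (sole candidate).
(8,4) = 9 (sole candidate).
(8,9) = 5 (sole candidate).
(2,7) = 9 (sole candidate).
(5,9) = 1 (sole candidate).
(6,2) = 8 (sole candidate).
(7,7) = 2 (sole candidate).
(7,9) = 9 (sole candidate).
(8,7) = 4 (sole candidate).
(7,5) = 5 (hidden single in row 7).
(8,3) = 3 (hidden single in row 8).
(8,1) = 8 (hidden single in row 8).
(1,3) = 8 (hidden single in row 1).
(2,6) = 8 (hidden single in row 2).
(9,2) = 4 (hidden single in row 9).
(3,3) = 4 (hidden single in row 3).
(3,2) = 5 (hidden single in row 3).
(3,1) = 9 (hidden single in row 3).
(4,1) = 1 (sole candidate).
(4,2) = 9 (sole candidate).
(4,3) = 5 (sole candidate).
(1,1) = 6 (sole candidate).
(1,2) = 1 (sole candidate).
(2,3) = 7 (sole candidate).
(5,3) = 6 (sole candidate).
(7,1) = 7: row 7 has {2,3,4,5,8,9}; col 1 has {1,3,4,5,6,8,9}; box has {3,4,5,8,9} → only 7 remains.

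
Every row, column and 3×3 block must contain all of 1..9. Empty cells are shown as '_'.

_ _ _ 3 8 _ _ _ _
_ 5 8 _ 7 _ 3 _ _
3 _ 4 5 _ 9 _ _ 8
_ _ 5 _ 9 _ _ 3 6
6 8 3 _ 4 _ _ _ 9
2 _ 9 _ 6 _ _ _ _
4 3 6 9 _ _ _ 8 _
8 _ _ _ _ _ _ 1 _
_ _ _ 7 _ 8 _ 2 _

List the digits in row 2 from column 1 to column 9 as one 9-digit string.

r9c3 = 1 (sole candidate).
r9c2 = 9 (sole candidate).
r9c1 = 5 (sole candidate).
r9c5 = 3 (sole candidate).
r9c9 = 4 (sole candidate).
r9c7 = 6 (sole candidate).
r6c6 = 3 (hidden single in row 6).
r8c9 = 3 (hidden single in row 8).
r8c7 = 9 (hidden single in row 8).
r5c6 = 5 (hidden single in box 5).
r5c8 = 7 (sole candidate).
r3c8 = 6 (sole candidate).
r6c2 = 7 (hidden single in row 6).
r4c1 = 1 (sole candidate).
r4c2 = 4 (sole candidate).
r8c2 = 2 (sole candidate).
r8c3 = 7 (sole candidate).
r8c5 = 5 (sole candidate).
r1c3 = 2 (sole candidate).
r2c1 = 9: row 2 has {3,5,7,8}; col 1 has {1,2,3,4,5,6,8}; box has {2,3,4,5,8} → only 9 remains.
r2c8 = 4: row 2 has {3,5,7,8,9}; col 8 has {1,2,3,6,7,8}; box has {3,6,8} → only 4 remains.
r3c2 = 1 (sole candidate).
r3c5 = 2 (sole candidate).
r3c7 = 7 (sole candidate).
r6c8 = 5 (sole candidate).
r6c9 = 1 (sole candidate).
r7c5 = 1 (sole candidate).
r7c6 = 2 (sole candidate).
r7c7 = 5 (sole candidate).
r7c9 = 7 (sole candidate).
r1c1 = 7 (sole candidate).
r1c2 = 6 (sole candidate).
r1c7 = 1 (sole candidate).
r1c8 = 9 (sole candidate).
r1c9 = 5 (sole candidate).
r2c9 = 2: row 2 has {3,4,5,7,8,9}; col 9 has {1,3,4,5,6,7,8,9}; box has {1,3,4,5,6,7,8,9} → only 2 remains.
r4c6 = 7 (sole candidate).
r5c7 = 2 (sole candidate).
r6c4 = 8 (sole candidate).
r6c7 = 4 (sole candidate).
r1c6 = 4 (sole candidate).
r4c4 = 2 (sole candidate).
r4c7 = 8 (sole candidate).
r5c4 = 1 (sole candidate).
r8c6 = 6 (sole candidate).
r2c4 = 6: row 2 has {2,3,4,5,7,8,9}; col 4 has {1,2,3,5,7,8,9}; box has {2,3,4,5,7,8,9} → only 6 remains.
r2c6 = 1: row 2 has {2,3,4,5,6,7,8,9}; col 6 has {2,3,4,5,6,7,8,9}; box has {2,3,4,5,6,7,8,9} → only 1 remains.

958671342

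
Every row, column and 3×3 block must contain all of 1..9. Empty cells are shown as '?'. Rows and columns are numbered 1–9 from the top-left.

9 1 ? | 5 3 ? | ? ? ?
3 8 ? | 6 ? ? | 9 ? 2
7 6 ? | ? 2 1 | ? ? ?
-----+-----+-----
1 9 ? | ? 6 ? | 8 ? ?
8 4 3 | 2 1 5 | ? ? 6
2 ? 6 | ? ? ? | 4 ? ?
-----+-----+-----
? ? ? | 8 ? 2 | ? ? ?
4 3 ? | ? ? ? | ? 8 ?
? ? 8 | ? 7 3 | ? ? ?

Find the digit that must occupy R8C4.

R2C5 = 4 (sole candidate).
R2C6 = 7 (sole candidate).
R3C4 = 9 (sole candidate).
R4C6 = 4 (sole candidate).
R5C7 = 7 (sole candidate).
R5C8 = 9 (sole candidate).
R8C4 = 1: row 8 has {3,4,8}; col 4 has {2,5,6,8,9}; box has {2,3,7,8} → only 1 remains.

1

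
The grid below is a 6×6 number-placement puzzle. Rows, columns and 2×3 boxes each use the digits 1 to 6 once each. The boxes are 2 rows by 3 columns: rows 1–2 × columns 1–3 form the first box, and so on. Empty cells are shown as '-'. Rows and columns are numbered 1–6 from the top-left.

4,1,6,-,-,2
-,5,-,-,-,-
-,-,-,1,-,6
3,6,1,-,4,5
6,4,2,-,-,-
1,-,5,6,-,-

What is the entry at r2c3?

3

r2c1 = 2: row 2 has {5}; col 1 has {1,3,4,6}; box has {1,4,5,6} → only 2 remains.
r2c3 = 3: row 2 has {2,5}; col 3 has {1,2,5,6}; box has {1,2,4,5,6} → only 3 remains.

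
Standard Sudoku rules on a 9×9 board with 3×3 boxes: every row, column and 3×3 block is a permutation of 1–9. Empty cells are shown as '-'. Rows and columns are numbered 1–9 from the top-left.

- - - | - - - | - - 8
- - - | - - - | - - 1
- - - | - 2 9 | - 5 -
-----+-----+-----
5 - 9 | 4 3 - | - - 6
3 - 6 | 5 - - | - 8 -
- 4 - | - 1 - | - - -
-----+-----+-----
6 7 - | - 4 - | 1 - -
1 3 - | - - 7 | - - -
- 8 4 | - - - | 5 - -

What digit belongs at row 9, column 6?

row 5, column 6 = 2 (sole candidate).
row 4, column 6 = 8 (sole candidate).
row 5, column 2 = 1 (sole candidate).
row 6, column 6 = 6 (sole candidate).
row 3, column 2 = 6 (sole candidate).
row 4, column 2 = 2 (sole candidate).
row 4, column 7 = 7 (sole candidate).
row 4, column 8 = 1 (sole candidate).
row 5, column 5 = 7 (hidden single in row 5).
row 6, column 4 = 9 (sole candidate).
row 6, column 9 = 5 (hidden single in row 6).
row 7, column 4 = 8 (hidden single in row 7).
row 8, column 7 = 8 (hidden single in row 8).
row 2, column 5 = 8 (hidden single in column 5).
row 9, column 1 = 9 (hidden single in box 7).
row 9, column 5 = 6 (sole candidate).
row 1, column 5 = 5 (sole candidate).
row 8, column 4 = 2 (sole candidate).
row 8, column 5 = 9 (sole candidate).
row 8, column 9 = 4 (sole candidate).
row 1, column 2 = 9 (sole candidate).
row 2, column 2 = 5 (sole candidate).
row 5, column 9 = 9 (sole candidate).
row 8, column 3 = 5 (sole candidate).
row 8, column 8 = 6 (sole candidate).
row 5, column 7 = 4 (sole candidate).
row 7, column 3 = 2 (sole candidate).
row 7, column 9 = 3 (sole candidate).
row 3, column 7 = 3 (sole candidate).
row 3, column 9 = 7 (sole candidate).
row 6, column 7 = 2 (sole candidate).
row 6, column 8 = 3 (sole candidate).
row 7, column 6 = 5 (sole candidate).
row 7, column 8 = 9 (sole candidate).
row 9, column 9 = 2 (sole candidate).
row 1, column 7 = 6 (sole candidate).
row 2, column 7 = 9 (sole candidate).
row 3, column 4 = 1 (sole candidate).
row 9, column 4 = 3 (sole candidate).
row 9, column 6 = 1: row 9 has {2,3,4,5,6,8,9}; col 6 has {2,5,6,7,8,9}; box has {2,3,4,5,6,7,8,9} → only 1 remains.

1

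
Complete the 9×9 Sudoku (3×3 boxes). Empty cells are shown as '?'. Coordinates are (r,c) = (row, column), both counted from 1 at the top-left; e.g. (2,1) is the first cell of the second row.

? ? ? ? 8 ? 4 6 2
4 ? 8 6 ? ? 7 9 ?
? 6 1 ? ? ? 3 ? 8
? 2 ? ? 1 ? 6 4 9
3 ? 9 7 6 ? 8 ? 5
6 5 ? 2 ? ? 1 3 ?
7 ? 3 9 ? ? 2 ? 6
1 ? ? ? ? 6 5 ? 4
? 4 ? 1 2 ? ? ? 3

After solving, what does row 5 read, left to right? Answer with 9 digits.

(2,2) = 3: row 2 has {4,6,7,8,9}; col 2 has {2,4,5,6}; box has {1,4,6,8} → only 3 remains.
(2,5) = 5: row 2 has {3,4,6,7,8,9}; col 5 has {1,2,6,8}; box has {6,8} → only 5 remains.
(2,9) = 1: row 2 has {3,4,5,6,7,8,9}; col 9 has {2,3,4,5,6,8,9}; box has {2,3,4,6,7,8,9} → only 1 remains.
(3,4) = 4: row 3 has {1,3,6,8}; col 4 has {1,2,6,7,9}; box has {5,6,8} → only 4 remains.
(3,8) = 5: row 3 has {1,3,4,6,8}; col 8 has {3,4,6,9}; box has {1,2,3,4,6,7,8,9} → only 5 remains.
(4,1) = 8: row 4 has {1,2,4,6,9}; col 1 has {1,3,4,6,7}; box has {2,3,5,6,9} → only 8 remains.
(4,3) = 7: row 4 has {1,2,4,6,8,9}; col 3 has {1,3,8,9}; box has {2,3,5,6,8,9} → only 7 remains.
(5,2) = 1: row 5 has {3,5,6,7,8,9}; col 2 has {2,3,4,5,6}; box has {2,3,5,6,7,8,9} → only 1 remains.
(5,6) = 4: row 5 has {1,3,5,6,7,8,9}; col 6 has {6}; box has {1,2,6,7} → only 4 remains.
(5,8) = 2: row 5 has {1,3,4,5,6,7,8,9}; col 8 has {3,4,5,6,9}; box has {1,3,4,5,6,8,9} → only 2 remains.

319764825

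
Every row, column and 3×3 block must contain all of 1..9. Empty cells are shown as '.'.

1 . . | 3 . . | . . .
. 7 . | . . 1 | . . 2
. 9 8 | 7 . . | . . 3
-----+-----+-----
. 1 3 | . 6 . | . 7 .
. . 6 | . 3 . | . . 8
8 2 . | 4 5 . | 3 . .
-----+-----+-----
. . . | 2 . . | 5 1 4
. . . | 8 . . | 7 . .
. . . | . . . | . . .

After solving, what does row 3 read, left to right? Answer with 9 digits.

298746153

row 4, column 4 = 9 (sole candidate).
row 4, column 9 = 5 (sole candidate).
row 5, column 4 = 1 (sole candidate).
row 6, column 6 = 7 (sole candidate).
row 4, column 1 = 4 (sole candidate).
row 4, column 7 = 2 (sole candidate).
row 5, column 2 = 5 (sole candidate).
row 5, column 6 = 2 (sole candidate).
row 6, column 3 = 9 (sole candidate).
row 6, column 8 = 6 (sole candidate).
row 6, column 9 = 1 (sole candidate).
row 7, column 3 = 7 (sole candidate).
row 7, column 5 = 9 (sole candidate).
row 4, column 6 = 8 (sole candidate).
row 5, column 1 = 7 (sole candidate).
row 1, column 9 = 7 (hidden single in row 1).
row 2, column 1 = 3 (hidden single in row 2).
row 7, column 1 = 6 (sole candidate).
row 7, column 6 = 3 (sole candidate).
row 7, column 2 = 8 (sole candidate).
row 3, column 7 = 1: in row 3, 1 can only go here (every other open cell in that row sees a 1).
row 3, column 6 = 6: in row 3, 6 can only go here (every other open cell in that row sees a 6).
row 2, column 4 = 5 (sole candidate).
row 9, column 4 = 6 (sole candidate).
row 9, column 9 = 9 (sole candidate).
row 2, column 3 = 4 (sole candidate).
row 2, column 5 = 8 (sole candidate).
row 2, column 8 = 9 (sole candidate).
row 5, column 8 = 4 (sole candidate).
row 8, column 9 = 6 (sole candidate).
row 9, column 7 = 8 (sole candidate).
row 1, column 2 = 6 (sole candidate).
row 1, column 7 = 4 (sole candidate).
row 2, column 7 = 6 (sole candidate).
row 3, column 8 = 5: row 3 has {1,3,6,7,8,9}; col 8 has {1,4,6,7,9}; box has {1,2,3,4,6,7,9} → only 5 remains.
row 5, column 7 = 9 (sole candidate).
row 1, column 5 = 2 (sole candidate).
row 1, column 6 = 9 (sole candidate).
row 1, column 8 = 8 (sole candidate).
row 3, column 1 = 2: row 3 has {1,3,5,6,7,8,9}; col 1 has {1,3,4,6,7,8}; box has {1,3,4,6,7,8,9} → only 2 remains.
row 3, column 5 = 4: row 3 has {1,2,3,5,6,7,8,9}; col 5 has {2,3,5,6,8,9}; box has {1,2,3,5,6,7,8,9} → only 4 remains.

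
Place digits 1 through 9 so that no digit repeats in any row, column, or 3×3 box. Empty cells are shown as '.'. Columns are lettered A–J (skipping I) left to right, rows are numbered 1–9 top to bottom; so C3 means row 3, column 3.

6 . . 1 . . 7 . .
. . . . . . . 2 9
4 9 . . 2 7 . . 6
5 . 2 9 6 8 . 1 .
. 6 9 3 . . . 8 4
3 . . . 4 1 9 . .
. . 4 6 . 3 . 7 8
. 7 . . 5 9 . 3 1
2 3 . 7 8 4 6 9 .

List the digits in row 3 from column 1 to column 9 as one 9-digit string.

493827156

F1 = 5 (sole candidate).
H1 = 4 (sole candidate).
J1 = 3 (sole candidate).
E2 = 3 (sole candidate).
F2 = 6 (sole candidate).
D3 = 8: row 3 has {2,4,6,7,9}; col 4 has {1,3,6,7,9}; box has {1,2,3,5,6,7} → only 8 remains.
H3 = 5: row 3 has {2,4,6,7,8,9}; col 8 has {1,2,3,4,7,8,9}; box has {2,3,4,6,7,9} → only 5 remains.
B4 = 4 (sole candidate).
G4 = 3 (sole candidate).
J4 = 7 (sole candidate).
E5 = 7 (sole candidate).
F5 = 2 (sole candidate).
G5 = 5 (sole candidate).
B6 = 8 (sole candidate).
C6 = 7 (sole candidate).
D6 = 5 (sole candidate).
H6 = 6 (sole candidate).
J6 = 2 (sole candidate).
E7 = 1 (sole candidate).
G7 = 2 (sole candidate).
A8 = 8 (sole candidate).
C8 = 6 (sole candidate).
D8 = 2 (sole candidate).
G8 = 4 (sole candidate).
J9 = 5 (sole candidate).
B1 = 2 (sole candidate).
C1 = 8 (sole candidate).
E1 = 9 (sole candidate).
D2 = 4 (sole candidate).
G3 = 1: row 3 has {2,4,5,6,7,8,9}; col 7 has {2,3,4,5,6,7,9}; box has {2,3,4,5,6,7,9} → only 1 remains.
A5 = 1 (sole candidate).
A7 = 9 (sole candidate).
B7 = 5 (sole candidate).
C9 = 1 (sole candidate).
A2 = 7 (sole candidate).
B2 = 1 (sole candidate).
C2 = 5 (sole candidate).
G2 = 8 (sole candidate).
C3 = 3: row 3 has {1,2,4,5,6,7,8,9}; col 3 has {1,2,4,5,6,7,8,9}; box has {1,2,4,5,6,7,8,9} → only 3 remains.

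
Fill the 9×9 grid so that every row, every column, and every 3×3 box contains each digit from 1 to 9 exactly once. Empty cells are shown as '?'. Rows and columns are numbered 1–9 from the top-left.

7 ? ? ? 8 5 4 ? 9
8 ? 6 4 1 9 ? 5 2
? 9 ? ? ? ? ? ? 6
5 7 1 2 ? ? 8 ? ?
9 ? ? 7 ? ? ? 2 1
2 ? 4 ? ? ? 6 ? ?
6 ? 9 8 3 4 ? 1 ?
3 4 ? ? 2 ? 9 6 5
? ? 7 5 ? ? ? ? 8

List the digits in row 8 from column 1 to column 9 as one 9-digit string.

348127965

r1c8 = 3: row 1 has {4,5,7,8,9}; col 8 has {1,2,5,6}; box has {2,4,5,6,9} → only 3 remains.
r2c2 = 3: row 2 has {1,2,4,5,6,8,9}; col 2 has {4,7,9}; box has {6,7,8,9} → only 3 remains.
r2c7 = 7: row 2 has {1,2,3,4,5,6,8,9}; col 7 has {4,6,8,9}; box has {2,3,4,5,6,9} → only 7 remains.
r3c4 = 3: row 3 has {6,9}; col 4 has {2,4,5,7,8}; box has {1,4,5,8,9} → only 3 remains.
r3c5 = 7: row 3 has {3,6,9}; col 5 has {1,2,3,8}; box has {1,3,4,5,8,9} → only 7 remains.
r3c6 = 2: row 3 has {3,6,7,9}; col 6 has {4,5,9}; box has {1,3,4,5,7,8,9} → only 2 remains.
r3c7 = 1: row 3 has {2,3,6,7,9}; col 7 has {4,6,7,8,9}; box has {2,3,4,5,6,7,9} → only 1 remains.
r3c8 = 8: row 3 has {1,2,3,6,7,9}; col 8 has {1,2,3,5,6}; box has {1,2,3,4,5,6,7,9} → only 8 remains.
r6c2 = 8: row 6 has {2,4,6}; col 2 has {3,4,7,9}; box has {1,2,4,5,7,9} → only 8 remains.
r7c7 = 2: row 7 has {1,3,4,6,8,9}; col 7 has {1,4,6,7,8,9}; box has {1,5,6,8,9} → only 2 remains.
r7c9 = 7: row 7 has {1,2,3,4,6,8,9}; col 9 has {1,2,5,6,8,9}; box has {1,2,5,6,8,9} → only 7 remains.
r8c3 = 8: row 8 has {2,3,4,5,6,9}; col 3 has {1,4,6,7,9}; box has {3,4,6,7,9} → only 8 remains.
r8c4 = 1: row 8 has {2,3,4,5,6,8,9}; col 4 has {2,3,4,5,7,8}; box has {2,3,4,5,8} → only 1 remains.
r8c6 = 7: row 8 has {1,2,3,4,5,6,8,9}; col 6 has {2,4,5,9}; box has {1,2,3,4,5,8} → only 7 remains.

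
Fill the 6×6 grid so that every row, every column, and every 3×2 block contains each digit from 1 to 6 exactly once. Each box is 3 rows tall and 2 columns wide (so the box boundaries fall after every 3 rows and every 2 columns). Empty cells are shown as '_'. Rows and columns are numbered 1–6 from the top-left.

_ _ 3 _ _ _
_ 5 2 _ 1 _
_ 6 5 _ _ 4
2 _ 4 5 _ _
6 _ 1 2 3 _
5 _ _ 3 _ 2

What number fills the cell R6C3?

6

R3C4 = 1: row 3 has {4,5,6}; col 4 has {2,3,5}; box has {2,3,5} → only 1 remains.
R3C5 = 2: row 3 has {1,4,5,6}; col 5 has {1,3}; box has {1,4} → only 2 remains.
R4C5 = 6: row 4 has {2,4,5}; col 5 has {1,2,3}; box has {2,3} → only 6 remains.
R4C6 = 1: row 4 has {2,4,5,6}; col 6 has {2,4}; box has {2,3,6} → only 1 remains.
R5C2 = 4: row 5 has {1,2,3,6}; col 2 has {5,6}; box has {2,5,6} → only 4 remains.
R5C6 = 5: row 5 has {1,2,3,4,6}; col 6 has {1,2,4}; box has {1,2,3,6} → only 5 remains.
R6C2 = 1: row 6 has {2,3,5}; col 2 has {4,5,6}; box has {2,4,5,6} → only 1 remains.
R6C3 = 6: row 6 has {1,2,3,5}; col 3 has {1,2,3,4,5}; box has {1,2,3,4,5} → only 6 remains.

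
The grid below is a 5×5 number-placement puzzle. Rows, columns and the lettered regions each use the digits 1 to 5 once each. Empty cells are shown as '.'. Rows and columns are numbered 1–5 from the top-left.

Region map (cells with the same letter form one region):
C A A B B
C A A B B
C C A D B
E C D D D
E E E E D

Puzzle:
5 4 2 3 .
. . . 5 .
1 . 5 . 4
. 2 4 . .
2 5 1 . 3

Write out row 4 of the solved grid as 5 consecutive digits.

R1C5 = 1 (sole candidate).
R2C3 = 3 (sole candidate).
R2C5 = 2 (sole candidate).
R3C2 = 3 (sole candidate).
R3C4 = 2 (sole candidate).
R4C1 = 3: row 4 has {2,4}; col 1 has {1,2,5}; region has {1,2,5} → only 3 remains.
R4C4 = 1: row 4 has {2,3,4}; col 4 has {2,3,5}; region has {2,3,4} → only 1 remains.
R4C5 = 5: row 4 has {1,2,3,4}; col 5 has {1,2,3,4}; region has {1,2,3,4} → only 5 remains.

32415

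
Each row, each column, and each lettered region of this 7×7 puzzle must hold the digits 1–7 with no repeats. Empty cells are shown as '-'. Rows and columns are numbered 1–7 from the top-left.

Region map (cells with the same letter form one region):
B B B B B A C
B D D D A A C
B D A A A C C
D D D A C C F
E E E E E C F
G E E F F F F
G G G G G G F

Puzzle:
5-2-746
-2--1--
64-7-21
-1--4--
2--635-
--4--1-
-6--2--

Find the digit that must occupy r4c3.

r1c2 = 3: row 1 has {2,4,5,6,7}; col 2 has {1,2,4,6}; region has {2,5,6,7} → only 3 remains.
r1c4 = 1: row 1 has {2,3,4,5,6,7}; col 4 has {6,7}; region has {2,3,5,6,7} → only 1 remains.
r2c1 = 4: row 2 has {1,2}; col 1 has {2,5,6}; region has {1,2,3,5,6,7} → only 4 remains.
r3c5 = 5: row 3 has {1,2,4,6,7}; col 5 has {1,2,3,4,7}; region has {1,4,7} → only 5 remains.
r5c2 = 7: row 5 has {2,3,5,6}; col 2 has {1,2,3,4,6}; region has {2,3,4,6} → only 7 remains.
r5c3 = 1: row 5 has {2,3,5,6,7}; col 3 has {2,4}; region has {2,3,4,6,7} → only 1 remains.
r5c7 = 4: row 5 has {1,2,3,5,6,7}; col 7 has {1,6}; region has {1} → only 4 remains.
r6c2 = 5: row 6 has {1,4}; col 2 has {1,2,3,4,6,7}; region has {1,2,3,4,6,7} → only 5 remains.
r6c5 = 6: row 6 has {1,4,5}; col 5 has {1,2,3,4,5,7}; region has {1,4} → only 6 remains.
r3c3 = 3: row 3 has {1,2,4,5,6,7}; col 3 has {1,2,4}; region has {1,4,5,7} → only 3 remains.
r4c4 = 2: row 4 has {1,4}; col 4 has {1,6,7}; region has {1,3,4,5,7} → only 2 remains.
r6c4 = 3: row 6 has {1,4,5,6}; col 4 has {1,2,6,7}; region has {1,4,6} → only 3 remains.
r2c4 = 5: row 2 has {1,2,4}; col 4 has {1,2,3,6,7}; region has {1,2,4} → only 5 remains.
r2c6 = 6: row 2 has {1,2,4,5}; col 6 has {1,2,4,5}; region has {1,2,3,4,5,7} → only 6 remains.
r6c1 = 7: row 6 has {1,3,4,5,6}; col 1 has {2,4,5,6}; region has {2,6} → only 7 remains.
r6c7 = 2: row 6 has {1,3,4,5,6,7}; col 7 has {1,4,6}; region has {1,3,4,6} → only 2 remains.
r7c3 = 5: row 7 has {2,6}; col 3 has {1,2,3,4}; region has {2,6,7} → only 5 remains.
r7c4 = 4: row 7 has {2,5,6}; col 4 has {1,2,3,5,6,7}; region has {2,5,6,7} → only 4 remains.
r7c6 = 3: row 7 has {2,4,5,6}; col 6 has {1,2,4,5,6}; region has {2,4,5,6,7} → only 3 remains.
r7c7 = 7: row 7 has {2,3,4,5,6}; col 7 has {1,2,4,6}; region has {1,2,3,4,6} → only 7 remains.
r2c3 = 7: row 2 has {1,2,4,5,6}; col 3 has {1,2,3,4,5}; region has {1,2,4,5} → only 7 remains.
r2c7 = 3: row 2 has {1,2,4,5,6,7}; col 7 has {1,2,4,6,7}; region has {1,2,4,5,6} → only 3 remains.
r4c1 = 3: row 4 has {1,2,4}; col 1 has {2,4,5,6,7}; region has {1,2,4,5,7} → only 3 remains.
r4c3 = 6: row 4 has {1,2,3,4}; col 3 has {1,2,3,4,5,7}; region has {1,2,3,4,5,7} → only 6 remains.

6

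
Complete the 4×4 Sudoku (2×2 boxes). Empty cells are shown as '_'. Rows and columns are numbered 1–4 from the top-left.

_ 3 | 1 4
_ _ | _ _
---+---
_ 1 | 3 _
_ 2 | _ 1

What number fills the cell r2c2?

4

r1c1 = 2 (sole candidate).
r2c2 = 4: row 2 has {}; col 2 has {1,2,3}; box has {2,3} → only 4 remains.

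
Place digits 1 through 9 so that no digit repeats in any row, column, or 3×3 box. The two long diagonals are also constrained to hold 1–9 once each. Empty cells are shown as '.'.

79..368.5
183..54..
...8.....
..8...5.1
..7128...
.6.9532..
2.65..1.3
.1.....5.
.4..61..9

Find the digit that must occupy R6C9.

7

R2C8 = 7 (sole candidate).
R3C3 = 4 (sole candidate).
R3C7 = 3 (sole candidate).
R4C4 = 6 (sole candidate).
R4C6 = 4 (sole candidate).
R6C1 = 4 (sole candidate).
R6C3 = 1 (sole candidate).
R6C8 = 8 (sole candidate).
R6C9 = 7: row 6 has {1,2,3,4,5,6,8,9}; col 9 has {1,3,5,9}; box has {1,2,5,8} → only 7 remains.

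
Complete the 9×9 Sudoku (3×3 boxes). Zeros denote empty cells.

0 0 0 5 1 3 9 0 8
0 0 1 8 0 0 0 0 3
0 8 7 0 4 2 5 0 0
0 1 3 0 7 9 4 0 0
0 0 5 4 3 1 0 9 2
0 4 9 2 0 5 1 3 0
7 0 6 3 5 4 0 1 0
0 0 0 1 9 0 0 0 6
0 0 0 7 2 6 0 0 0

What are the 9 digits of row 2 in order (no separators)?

R2C5 = 6: row 2 has {1,3,8}; col 5 has {1,2,3,4,5,7,9}; box has {1,2,3,4,5,8} → only 6 remains.
R2C6 = 7: row 2 has {1,3,6,8}; col 6 has {1,2,3,4,5,6,9}; box has {1,2,3,4,5,6,8} → only 7 remains.
R2C7 = 2: row 2 has {1,3,6,7,8}; col 7 has {1,4,5,9}; box has {3,5,8,9} → only 2 remains.
R2C8 = 4: row 2 has {1,2,3,6,7,8}; col 8 has {1,3,9}; box has {2,3,5,8,9} → only 4 remains.
R3C4 = 9: row 3 has {2,4,5,7,8}; col 4 has {1,2,3,4,5,7,8}; box has {1,2,3,4,5,6,7,8} → only 9 remains.
R3C8 = 6: row 3 has {2,4,5,7,8,9}; col 8 has {1,3,4,9}; box has {2,3,4,5,8,9} → only 6 remains.
R3C9 = 1: row 3 has {2,4,5,6,7,8,9}; col 9 has {2,3,6,8}; box has {2,3,4,5,6,8,9} → only 1 remains.
R4C4 = 6: row 4 has {1,3,4,7,9}; col 4 has {1,2,3,4,5,7,8,9}; box has {1,2,3,4,5,7,9} → only 6 remains.
R4C9 = 5: row 4 has {1,3,4,6,7,9}; col 9 has {1,2,3,6,8}; box has {1,2,3,4,9} → only 5 remains.
R6C5 = 8: row 6 has {1,2,3,4,5,9}; col 5 has {1,2,3,4,5,6,7,9}; box has {1,2,3,4,5,6,7,9} → only 8 remains.
R6C9 = 7: row 6 has {1,2,3,4,5,8,9}; col 9 has {1,2,3,5,6,8}; box has {1,2,3,4,5,9} → only 7 remains.
R7C7 = 8: row 7 has {1,3,4,5,6,7}; col 7 has {1,2,4,5,9}; box has {1,6} → only 8 remains.
R7C9 = 9: row 7 has {1,3,4,5,6,7,8}; col 9 has {1,2,3,5,6,7,8}; box has {1,6,8} → only 9 remains.
R8C6 = 8: row 8 has {1,6,9}; col 6 has {1,2,3,4,5,6,7,9}; box has {1,2,3,4,5,6,7,9} → only 8 remains.
R9C7 = 3: row 9 has {2,6,7}; col 7 has {1,2,4,5,8,9}; box has {1,6,8,9} → only 3 remains.
R9C8 = 5: row 9 has {2,3,6,7}; col 8 has {1,3,4,6,9}; box has {1,3,6,8,9} → only 5 remains.
R9C9 = 4: row 9 has {2,3,5,6,7}; col 9 has {1,2,3,5,6,7,8,9}; box has {1,3,5,6,8,9} → only 4 remains.
R1C8 = 7: row 1 has {1,3,5,8,9}; col 8 has {1,3,4,5,6,9}; box has {1,2,3,4,5,6,8,9} → only 7 remains.
R3C1 = 3: row 3 has {1,2,4,5,6,7,8,9}; col 1 has {7}; box has {1,7,8} → only 3 remains.
R4C8 = 8: row 4 has {1,3,4,5,6,7,9}; col 8 has {1,3,4,5,6,7,9}; box has {1,2,3,4,5,7,9} → only 8 remains.
R5C7 = 6: row 5 has {1,2,3,4,5,9}; col 7 has {1,2,3,4,5,8,9}; box has {1,2,3,4,5,7,8,9} → only 6 remains.
R6C1 = 6: row 6 has {1,2,3,4,5,7,8,9}; col 1 has {3,7}; box has {1,3,4,5,9} → only 6 remains.
R7C2 = 2: row 7 has {1,3,4,5,6,7,8,9}; col 2 has {1,4,8}; box has {6,7} → only 2 remains.
R8C3 = 4: row 8 has {1,6,8,9}; col 3 has {1,3,5,6,7,9}; box has {2,6,7} → only 4 remains.
R8C7 = 7: row 8 has {1,4,6,8,9}; col 7 has {1,2,3,4,5,6,8,9}; box has {1,3,4,5,6,8,9} → only 7 remains.
R8C8 = 2: row 8 has {1,4,6,7,8,9}; col 8 has {1,3,4,5,6,7,8,9}; box has {1,3,4,5,6,7,8,9} → only 2 remains.
R9C2 = 9: row 9 has {2,3,4,5,6,7}; col 2 has {1,2,4,8}; box has {2,4,6,7} → only 9 remains.
R9C3 = 8: row 9 has {2,3,4,5,6,7,9}; col 3 has {1,3,4,5,6,7,9}; box has {2,4,6,7,9} → only 8 remains.
R1C2 = 6: row 1 has {1,3,5,7,8,9}; col 2 has {1,2,4,8,9}; box has {1,3,7,8} → only 6 remains.
R1C3 = 2: row 1 has {1,3,5,6,7,8,9}; col 3 has {1,3,4,5,6,7,8,9}; box has {1,3,6,7,8} → only 2 remains.
R2C2 = 5: row 2 has {1,2,3,4,6,7,8}; col 2 has {1,2,4,6,8,9}; box has {1,2,3,6,7,8} → only 5 remains.
R4C1 = 2: row 4 has {1,3,4,5,6,7,8,9}; col 1 has {3,6,7}; box has {1,3,4,5,6,9} → only 2 remains.
R5C1 = 8: row 5 has {1,2,3,4,5,6,9}; col 1 has {2,3,6,7}; box has {1,2,3,4,5,6,9} → only 8 remains.
R5C2 = 7: row 5 has {1,2,3,4,5,6,8,9}; col 2 has {1,2,4,5,6,8,9}; box has {1,2,3,4,5,6,8,9} → only 7 remains.
R8C1 = 5: row 8 has {1,2,4,6,7,8,9}; col 1 has {2,3,6,7,8}; box has {2,4,6,7,8,9} → only 5 remains.
R8C2 = 3: row 8 has {1,2,4,5,6,7,8,9}; col 2 has {1,2,4,5,6,7,8,9}; box has {2,4,5,6,7,8,9} → only 3 remains.
R9C1 = 1: row 9 has {2,3,4,5,6,7,8,9}; col 1 has {2,3,5,6,7,8}; box has {2,3,4,5,6,7,8,9} → only 1 remains.
R1C1 = 4: row 1 has {1,2,3,5,6,7,8,9}; col 1 has {1,2,3,5,6,7,8}; box has {1,2,3,5,6,7,8} → only 4 remains.
R2C1 = 9: row 2 has {1,2,3,4,5,6,7,8}; col 1 has {1,2,3,4,5,6,7,8}; box has {1,2,3,4,5,6,7,8} → only 9 remains.

951867243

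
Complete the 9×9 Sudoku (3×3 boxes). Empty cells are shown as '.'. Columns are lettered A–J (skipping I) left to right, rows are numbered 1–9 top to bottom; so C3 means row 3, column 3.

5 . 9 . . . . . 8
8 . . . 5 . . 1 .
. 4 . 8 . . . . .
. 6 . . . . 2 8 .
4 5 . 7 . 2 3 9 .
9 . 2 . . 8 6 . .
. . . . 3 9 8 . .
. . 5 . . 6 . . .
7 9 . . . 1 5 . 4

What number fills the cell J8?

J5 = 1: row 5 has {2,3,4,5,7,9}; col 9 has {4,8}; box has {2,3,6,8,9} → only 1 remains.
D9 = 2: row 9 has {1,4,5,7,9}; col 4 has {7,8}; box has {1,3,6,9} → only 2 remains.
E9 = 8: row 9 has {1,2,4,5,7,9}; col 5 has {3,5}; box has {1,2,3,6,9} → only 8 remains.
C5 = 8: row 5 has {1,2,3,4,5,7,9}; col 3 has {2,5,9}; box has {2,4,5,6,9} → only 8 remains.
E5 = 6: row 5 has {1,2,3,4,5,7,8,9}; col 5 has {3,5,8}; box has {2,7,8} → only 6 remains.
D8 = 4: row 8 has {5,6}; col 4 has {2,7,8}; box has {1,2,3,6,8,9} → only 4 remains.
E8 = 7: row 8 has {4,5,6}; col 5 has {3,5,6,8}; box has {1,2,3,4,6,8,9} → only 7 remains.
D7 = 5: row 7 has {3,8,9}; col 4 has {2,4,7,8}; box has {1,2,3,4,6,7,8,9} → only 5 remains.
C7 = 4: in row 7, 4 can only go here (every other open cell in that row sees a 4).
B8 = 8: in row 8, 8 can only go here (every other open cell in that row sees an 8).
F4 = 5: in column 6, 5 can only go here (every other open cell in that column sees a 5).
J4 = 7: row 4 has {2,5,6,8}; col 9 has {1,4,8}; box has {1,2,3,6,8,9} → only 7 remains.
J6 = 5: row 6 has {2,6,8,9}; col 9 has {1,4,7,8}; box has {1,2,3,6,7,8,9} → only 5 remains.
H6 = 4: row 6 has {2,5,6,8,9}; col 8 has {1,8,9}; box has {1,2,3,5,6,7,8,9} → only 4 remains.
E6 = 1: row 6 has {2,4,5,6,8,9}; col 5 has {3,5,6,7,8}; box has {2,5,6,7,8} → only 1 remains.
D6 = 3: row 6 has {1,2,4,5,6,8,9}; col 4 has {2,4,5,7,8}; box has {1,2,5,6,7,8} → only 3 remains.
D4 = 9: row 4 has {2,5,6,7,8}; col 4 has {2,3,4,5,7,8}; box has {1,2,3,5,6,7,8} → only 9 remains.
E4 = 4: row 4 has {2,5,6,7,8,9}; col 5 has {1,3,5,6,7,8}; box has {1,2,3,5,6,7,8,9} → only 4 remains.
B6 = 7: row 6 has {1,2,3,4,5,6,8,9}; col 2 has {4,5,6,8,9}; box has {2,4,5,6,8,9} → only 7 remains.
E1 = 2: row 1 has {5,8,9}; col 5 has {1,3,4,5,6,7,8}; box has {5,8} → only 2 remains.
D2 = 6: row 2 has {1,5,8}; col 4 has {2,3,4,5,7,8,9}; box has {2,5,8} → only 6 remains.
E3 = 9: row 3 has {4,8}; col 5 has {1,2,3,4,5,6,7,8}; box has {2,5,6,8} → only 9 remains.
G3 = 7: row 3 has {4,8,9}; col 7 has {2,3,5,6,8}; box has {1,8} → only 7 remains.
D1 = 1: row 1 has {2,5,8,9}; col 4 has {2,3,4,5,6,7,8,9}; box has {2,5,6,8,9} → only 1 remains.
G1 = 4: row 1 has {1,2,5,8,9}; col 7 has {2,3,5,6,7,8}; box has {1,7,8} → only 4 remains.
G2 = 9: row 2 has {1,5,6,8}; col 7 has {2,3,4,5,6,7,8}; box has {1,4,7,8} → only 9 remains.
F3 = 3: row 3 has {4,7,8,9}; col 6 has {1,2,5,6,8,9}; box has {1,2,5,6,8,9} → only 3 remains.
G8 = 1: row 8 has {4,5,6,7,8}; col 7 has {2,3,4,5,6,7,8,9}; box has {4,5,8} → only 1 remains.
B1 = 3: row 1 has {1,2,4,5,8,9}; col 2 has {4,5,6,7,8,9}; box has {4,5,8,9} → only 3 remains.
F1 = 7: row 1 has {1,2,3,4,5,8,9}; col 6 has {1,2,3,5,6,8,9}; box has {1,2,3,5,6,8,9} → only 7 remains.
H1 = 6: row 1 has {1,2,3,4,5,7,8,9}; col 8 has {1,4,8,9}; box has {1,4,7,8,9} → only 6 remains.
B2 = 2: row 2 has {1,5,6,8,9}; col 2 has {3,4,5,6,7,8,9}; box has {3,4,5,8,9} → only 2 remains.
C2 = 7: row 2 has {1,2,5,6,8,9}; col 3 has {2,4,5,8,9}; box has {2,3,4,5,8,9} → only 7 remains.
F2 = 4: row 2 has {1,2,5,6,7,8,9}; col 6 has {1,2,3,5,6,7,8,9}; box has {1,2,3,5,6,7,8,9} → only 4 remains.
J2 = 3: row 2 has {1,2,4,5,6,7,8,9}; col 9 has {1,4,5,7,8}; box has {1,4,6,7,8,9} → only 3 remains.
J3 = 2: row 3 has {3,4,7,8,9}; col 9 has {1,3,4,5,7,8}; box has {1,3,4,6,7,8,9} → only 2 remains.
B7 = 1: row 7 has {3,4,5,8,9}; col 2 has {2,3,4,5,6,7,8,9}; box has {4,5,7,8,9} → only 1 remains.
J7 = 6: row 7 has {1,3,4,5,8,9}; col 9 has {1,2,3,4,5,7,8}; box has {1,4,5,8} → only 6 remains.
J8 = 9: row 8 has {1,4,5,6,7,8}; col 9 has {1,2,3,4,5,6,7,8}; box has {1,4,5,6,8} → only 9 remains.

9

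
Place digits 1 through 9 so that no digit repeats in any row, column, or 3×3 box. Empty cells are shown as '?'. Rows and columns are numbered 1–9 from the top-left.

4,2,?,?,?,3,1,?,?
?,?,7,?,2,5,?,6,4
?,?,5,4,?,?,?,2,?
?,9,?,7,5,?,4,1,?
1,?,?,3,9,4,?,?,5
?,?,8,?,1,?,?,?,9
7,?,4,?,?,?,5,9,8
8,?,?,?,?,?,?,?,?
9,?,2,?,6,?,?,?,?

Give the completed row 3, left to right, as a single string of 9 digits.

R1C9 = 7: row 1 has {1,2,3,4}; col 9 has {4,5,8,9}; box has {1,2,4,6} → only 7 remains.
R2C1 = 3: row 2 has {2,4,5,6,7}; col 1 has {1,4,7,8,9}; box has {2,4,5,7} → only 3 remains.
R3C1 = 6: row 3 has {2,4,5}; col 1 has {1,3,4,7,8,9}; box has {2,3,4,5,7} → only 6 remains.
R3C9 = 3: row 3 has {2,4,5,6}; col 9 has {4,5,7,8,9}; box has {1,2,4,6,7} → only 3 remains.
R4C1 = 2: row 4 has {1,4,5,7,9}; col 1 has {1,3,4,6,7,8,9}; box has {1,8,9} → only 2 remains.
R4C9 = 6: row 4 has {1,2,4,5,7,9}; col 9 has {3,4,5,7,8,9}; box has {1,4,5,9} → only 6 remains.
R5C3 = 6: row 5 has {1,3,4,5,9}; col 3 has {2,4,5,7,8}; box has {1,2,8,9} → only 6 remains.
R6C1 = 5: row 6 has {1,8,9}; col 1 has {1,2,3,4,6,7,8,9}; box has {1,2,6,8,9} → only 5 remains.
R7C5 = 3: row 7 has {4,5,7,8,9}; col 5 has {1,2,5,6,9}; box has {6} → only 3 remains.
R9C9 = 1: row 9 has {2,6,9}; col 9 has {3,4,5,6,7,8,9}; box has {5,8,9} → only 1 remains.
R1C3 = 9: row 1 has {1,2,3,4,7}; col 3 has {2,4,5,6,7,8}; box has {2,3,4,5,6,7} → only 9 remains.
R1C5 = 8: row 1 has {1,2,3,4,7,9}; col 5 has {1,2,3,5,6,9}; box has {2,3,4,5} → only 8 remains.
R1C8 = 5: row 1 has {1,2,3,4,7,8,9}; col 8 has {1,2,6,9}; box has {1,2,3,4,6,7} → only 5 remains.
R3C5 = 7: row 3 has {2,3,4,5,6}; col 5 has {1,2,3,5,6,8,9}; box has {2,3,4,5,8} → only 7 remains.
R4C3 = 3: row 4 has {1,2,4,5,6,7,9}; col 3 has {2,4,5,6,7,8,9}; box has {1,2,5,6,8,9} → only 3 remains.
R4C6 = 8: row 4 has {1,2,3,4,5,6,7,9}; col 6 has {3,4,5}; box has {1,3,4,5,7,9} → only 8 remains.
R5C2 = 7: row 5 has {1,3,4,5,6,9}; col 2 has {2,9}; box has {1,2,3,5,6,8,9} → only 7 remains.
R5C8 = 8: row 5 has {1,3,4,5,6,7,9}; col 8 has {1,2,5,6,9}; box has {1,4,5,6,9} → only 8 remains.
R6C2 = 4: row 6 has {1,5,8,9}; col 2 has {2,7,9}; box has {1,2,3,5,6,7,8,9} → only 4 remains.
R8C3 = 1: row 8 has {8}; col 3 has {2,3,4,5,6,7,8,9}; box has {2,4,7,8,9} → only 1 remains.
R8C5 = 4: row 8 has {1,8}; col 5 has {1,2,3,5,6,7,8,9}; box has {3,6} → only 4 remains.
R8C9 = 2: row 8 has {1,4,8}; col 9 has {1,3,4,5,6,7,8,9}; box has {1,5,8,9} → only 2 remains.
R9C6 = 7: row 9 has {1,2,6,9}; col 6 has {3,4,5,8}; box has {3,4,6} → only 7 remains.
R9C7 = 3: row 9 has {1,2,6,7,9}; col 7 has {1,4,5}; box has {1,2,5,8,9} → only 3 remains.
R9C8 = 4: row 9 has {1,2,3,6,7,9}; col 8 has {1,2,5,6,8,9}; box has {1,2,3,5,8,9} → only 4 remains.
R1C4 = 6: row 1 has {1,2,3,4,5,7,8,9}; col 4 has {3,4,7}; box has {2,3,4,5,7,8} → only 6 remains.
R5C7 = 2: row 5 has {1,3,4,5,6,7,8,9}; col 7 has {1,3,4,5}; box has {1,4,5,6,8,9} → only 2 remains.
R6C4 = 2: row 6 has {1,4,5,8,9}; col 4 has {3,4,6,7}; box has {1,3,4,5,7,8,9} → only 2 remains.
R6C6 = 6: row 6 has {1,2,4,5,8,9}; col 6 has {3,4,5,7,8}; box has {1,2,3,4,5,7,8,9} → only 6 remains.
R6C7 = 7: row 6 has {1,2,4,5,6,8,9}; col 7 has {1,2,3,4,5}; box has {1,2,4,5,6,8,9} → only 7 remains.
R6C8 = 3: row 6 has {1,2,4,5,6,7,8,9}; col 8 has {1,2,4,5,6,8,9}; box has {1,2,4,5,6,7,8,9} → only 3 remains.
R7C2 = 6: row 7 has {3,4,5,7,8,9}; col 2 has {2,4,7,9}; box has {1,2,4,7,8,9} → only 6 remains.
R7C4 = 1: row 7 has {3,4,5,6,7,8,9}; col 4 has {2,3,4,6,7}; box has {3,4,6,7} → only 1 remains.
R7C6 = 2: row 7 has {1,3,4,5,6,7,8,9}; col 6 has {3,4,5,6,7,8}; box has {1,3,4,6,7} → only 2 remains.
R8C6 = 9: row 8 has {1,2,4,8}; col 6 has {2,3,4,5,6,7,8}; box has {1,2,3,4,6,7} → only 9 remains.
R8C7 = 6: row 8 has {1,2,4,8,9}; col 7 has {1,2,3,4,5,7}; box has {1,2,3,4,5,8,9} → only 6 remains.
R8C8 = 7: row 8 has {1,2,4,6,8,9}; col 8 has {1,2,3,4,5,6,8,9}; box has {1,2,3,4,5,6,8,9} → only 7 remains.
R9C2 = 5: row 9 has {1,2,3,4,6,7,9}; col 2 has {2,4,6,7,9}; box has {1,2,4,6,7,8,9} → only 5 remains.
R9C4 = 8: row 9 has {1,2,3,4,5,6,7,9}; col 4 has {1,2,3,4,6,7}; box has {1,2,3,4,6,7,9} → only 8 remains.
R2C4 = 9: row 2 has {2,3,4,5,6,7}; col 4 has {1,2,3,4,6,7,8}; box has {2,3,4,5,6,7,8} → only 9 remains.
R2C7 = 8: row 2 has {2,3,4,5,6,7,9}; col 7 has {1,2,3,4,5,6,7}; box has {1,2,3,4,5,6,7} → only 8 remains.
R3C6 = 1: row 3 has {2,3,4,5,6,7}; col 6 has {2,3,4,5,6,7,8,9}; box has {2,3,4,5,6,7,8,9} → only 1 remains.
R3C7 = 9: row 3 has {1,2,3,4,5,6,7}; col 7 has {1,2,3,4,5,6,7,8}; box has {1,2,3,4,5,6,7,8} → only 9 remains.
R8C2 = 3: row 8 has {1,2,4,6,7,8,9}; col 2 has {2,4,5,6,7,9}; box has {1,2,4,5,6,7,8,9} → only 3 remains.
R8C4 = 5: row 8 has {1,2,3,4,6,7,8,9}; col 4 has {1,2,3,4,6,7,8,9}; box has {1,2,3,4,6,7,8,9} → only 5 remains.
R2C2 = 1: row 2 has {2,3,4,5,6,7,8,9}; col 2 has {2,3,4,5,6,7,9}; box has {2,3,4,5,6,7,9} → only 1 remains.
R3C2 = 8: row 3 has {1,2,3,4,5,6,7,9}; col 2 has {1,2,3,4,5,6,7,9}; box has {1,2,3,4,5,6,7,9} → only 8 remains.

685471923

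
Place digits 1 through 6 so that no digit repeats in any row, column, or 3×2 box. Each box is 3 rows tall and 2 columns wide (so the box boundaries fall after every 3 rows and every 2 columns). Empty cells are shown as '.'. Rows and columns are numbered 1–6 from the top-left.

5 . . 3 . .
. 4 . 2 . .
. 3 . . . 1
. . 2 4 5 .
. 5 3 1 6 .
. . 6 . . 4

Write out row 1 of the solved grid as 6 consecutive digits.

row 2, column 5 = 3 (sole candidate).
row 4, column 6 = 3 (sole candidate).
row 5, column 6 = 2 (sole candidate).
row 6, column 4 = 5 (sole candidate).
row 6, column 5 = 1 (sole candidate).
row 1, column 6 = 6: row 1 has {3,5}; col 6 has {1,2,3,4}; box has {1,3} → only 6 remains.
row 2, column 6 = 5 (sole candidate).
row 3, column 4 = 6 (sole candidate).
row 5, column 1 = 4 (sole candidate).
row 6, column 2 = 2 (sole candidate).
row 1, column 2 = 1: row 1 has {3,5,6}; col 2 has {2,3,4,5}; box has {3,4,5} → only 1 remains.
row 1, column 3 = 4: row 1 has {1,3,5,6}; col 3 has {2,3,6}; box has {2,3,6} → only 4 remains.
row 1, column 5 = 2: row 1 has {1,3,4,5,6}; col 5 has {1,3,5,6}; box has {1,3,5,6} → only 2 remains.

514326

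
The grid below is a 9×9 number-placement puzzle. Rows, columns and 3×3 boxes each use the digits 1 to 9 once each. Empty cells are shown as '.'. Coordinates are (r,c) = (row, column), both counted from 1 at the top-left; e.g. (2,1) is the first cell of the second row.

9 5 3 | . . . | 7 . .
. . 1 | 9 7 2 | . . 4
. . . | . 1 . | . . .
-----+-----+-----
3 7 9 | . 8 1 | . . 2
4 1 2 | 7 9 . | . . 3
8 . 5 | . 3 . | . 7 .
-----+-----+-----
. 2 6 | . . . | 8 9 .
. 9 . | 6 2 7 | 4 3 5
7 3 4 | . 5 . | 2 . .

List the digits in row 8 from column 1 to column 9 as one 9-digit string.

(2,1) = 6: row 2 has {1,2,4,7,9}; col 1 has {3,4,7,8,9}; box has {1,3,5,9} → only 6 remains.
(2,2) = 8: row 2 has {1,2,4,6,7,9}; col 2 has {1,2,3,5,7,9}; box has {1,3,5,6,9} → only 8 remains.
(2,8) = 5: row 2 has {1,2,4,6,7,8,9}; col 8 has {3,7,9}; box has {4,7} → only 5 remains.
(3,1) = 2: row 3 has {1}; col 1 has {3,4,6,7,8,9}; box has {1,3,5,6,8,9} → only 2 remains.
(3,2) = 4: row 3 has {1,2}; col 2 has {1,2,3,5,7,8,9}; box has {1,2,3,5,6,8,9} → only 4 remains.
(3,3) = 7: row 3 has {1,2,4}; col 3 has {1,2,3,4,5,6,9}; box has {1,2,3,4,5,6,8,9} → only 7 remains.
(6,2) = 6: row 6 has {3,5,7,8}; col 2 has {1,2,3,4,5,7,8,9}; box has {1,2,3,4,5,7,8,9} → only 6 remains.
(6,6) = 4: row 6 has {3,5,6,7,8}; col 6 has {1,2,7}; box has {1,3,7,8,9} → only 4 remains.
(7,5) = 4: row 7 has {2,6,8,9}; col 5 has {1,2,3,5,7,8,9}; box has {2,5,6,7} → only 4 remains.
(7,6) = 3: row 7 has {2,4,6,8,9}; col 6 has {1,2,4,7}; box has {2,4,5,6,7} → only 3 remains.
(8,1) = 1: row 8 has {2,3,4,5,6,7,9}; col 1 has {2,3,4,6,7,8,9}; box has {2,3,4,6,7,9} → only 1 remains.
(8,3) = 8: row 8 has {1,2,3,4,5,6,7,9}; col 3 has {1,2,3,4,5,6,7,9}; box has {1,2,3,4,6,7,9} → only 8 remains.

198627435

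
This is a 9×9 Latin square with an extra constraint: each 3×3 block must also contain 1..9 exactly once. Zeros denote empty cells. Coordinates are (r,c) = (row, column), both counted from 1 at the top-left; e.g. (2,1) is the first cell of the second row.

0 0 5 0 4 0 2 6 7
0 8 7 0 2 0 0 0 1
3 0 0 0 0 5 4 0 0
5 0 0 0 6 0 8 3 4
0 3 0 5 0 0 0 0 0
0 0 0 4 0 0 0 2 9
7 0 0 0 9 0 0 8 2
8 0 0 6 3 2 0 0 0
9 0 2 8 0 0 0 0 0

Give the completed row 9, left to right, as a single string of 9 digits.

(1,1) = 1: row 1 has {2,4,5,6,7}; col 1 has {3,5,7,8,9}; box has {3,5,7,8} → only 1 remains.
(1,2) = 9: row 1 has {1,2,4,5,6,7}; col 2 has {3,8}; box has {1,3,5,7,8} → only 9 remains.
(1,4) = 3: row 1 has {1,2,4,5,6,7,9}; col 4 has {4,5,6,8}; box has {2,4,5} → only 3 remains.
(1,6) = 8: row 1 has {1,2,3,4,5,6,7,9}; col 6 has {2,5}; box has {2,3,4,5} → only 8 remains.
(2,4) = 9: row 2 has {1,2,7,8}; col 4 has {3,4,5,6,8}; box has {2,3,4,5,8} → only 9 remains.
(2,6) = 6: row 2 has {1,2,7,8,9}; col 6 has {2,5,8}; box has {2,3,4,5,8,9} → only 6 remains.
(2,8) = 5: row 2 has {1,2,6,7,8,9}; col 8 has {2,3,6,8}; box has {1,2,4,6,7} → only 5 remains.
(3,3) = 6: row 3 has {3,4,5}; col 3 has {2,5,7}; box has {1,3,5,7,8,9} → only 6 remains.
(3,8) = 9: row 3 has {3,4,5,6}; col 8 has {2,3,5,6,8}; box has {1,2,4,5,6,7} → only 9 remains.
(3,9) = 8: row 3 has {3,4,5,6,9}; col 9 has {1,2,4,7,9}; box has {1,2,4,5,6,7,9} → only 8 remains.
(5,9) = 6: row 5 has {3,5}; col 9 has {1,2,4,7,8,9}; box has {2,3,4,8,9} → only 6 remains.
(6,1) = 6: row 6 has {2,4,9}; col 1 has {1,3,5,7,8,9}; box has {3,5} → only 6 remains.
(7,4) = 1: row 7 has {2,7,8,9}; col 4 has {3,4,5,6,8,9}; box has {2,3,6,8,9} → only 1 remains.
(7,6) = 4: row 7 has {1,2,7,8,9}; col 6 has {2,5,6,8}; box has {1,2,3,6,8,9} → only 4 remains.
(8,9) = 5: row 8 has {2,3,6,8}; col 9 has {1,2,4,6,7,8,9}; box has {2,8} → only 5 remains.
(9,6) = 7: row 9 has {2,8,9}; col 6 has {2,4,5,6,8}; box has {1,2,3,4,6,8,9} → only 7 remains.
(9,9) = 3: row 9 has {2,7,8,9}; col 9 has {1,2,4,5,6,7,8,9}; box has {2,5,8} → only 3 remains.
(2,1) = 4: row 2 has {1,2,5,6,7,8,9}; col 1 has {1,3,5,6,7,8,9}; box has {1,3,5,6,7,8,9} → only 4 remains.
(2,7) = 3: row 2 has {1,2,4,5,6,7,8,9}; col 7 has {2,4,8}; box has {1,2,4,5,6,7,8,9} → only 3 remains.
(3,2) = 2: row 3 has {3,4,5,6,8,9}; col 2 has {3,8,9}; box has {1,3,4,5,6,7,8,9} → only 2 remains.
(3,4) = 7: row 3 has {2,3,4,5,6,8,9}; col 4 has {1,3,4,5,6,8,9}; box has {2,3,4,5,6,8,9} → only 7 remains.
(3,5) = 1: row 3 has {2,3,4,5,6,7,8,9}; col 5 has {2,3,4,6,9}; box has {2,3,4,5,6,7,8,9} → only 1 remains.
(4,4) = 2: row 4 has {3,4,5,6,8}; col 4 has {1,3,4,5,6,7,8,9}; box has {4,5,6} → only 2 remains.
(5,1) = 2: row 5 has {3,5,6}; col 1 has {1,3,4,5,6,7,8,9}; box has {3,5,6} → only 2 remains.
(7,3) = 3: row 7 has {1,2,4,7,8,9}; col 3 has {2,5,6,7}; box has {2,7,8,9} → only 3 remains.
(7,7) = 6: row 7 has {1,2,3,4,7,8,9}; col 7 has {2,3,4,8}; box has {2,3,5,8} → only 6 remains.
(9,5) = 5: row 9 has {2,3,7,8,9}; col 5 has {1,2,3,4,6,9}; box has {1,2,3,4,6,7,8,9} → only 5 remains.
(9,7) = 1: row 9 has {2,3,5,7,8,9}; col 7 has {2,3,4,6,8}; box has {2,3,5,6,8} → only 1 remains.
(9,8) = 4: row 9 has {1,2,3,5,7,8,9}; col 8 has {2,3,5,6,8,9}; box has {1,2,3,5,6,8} → only 4 remains.
(5,7) = 7: row 5 has {2,3,5,6}; col 7 has {1,2,3,4,6,8}; box has {2,3,4,6,8,9} → only 7 remains.
(5,8) = 1: row 5 has {2,3,5,6,7}; col 8 has {2,3,4,5,6,8,9}; box has {2,3,4,6,7,8,9} → only 1 remains.
(6,7) = 5: row 6 has {2,4,6,9}; col 7 has {1,2,3,4,6,7,8}; box has {1,2,3,4,6,7,8,9} → only 5 remains.
(7,2) = 5: row 7 has {1,2,3,4,6,7,8,9}; col 2 has {2,3,8,9}; box has {2,3,7,8,9} → only 5 remains.
(8,7) = 9: row 8 has {2,3,5,6,8}; col 7 has {1,2,3,4,5,6,7,8}; box has {1,2,3,4,5,6,8} → only 9 remains.
(8,8) = 7: row 8 has {2,3,5,6,8,9}; col 8 has {1,2,3,4,5,6,8,9}; box has {1,2,3,4,5,6,8,9} → only 7 remains.
(9,2) = 6: row 9 has {1,2,3,4,5,7,8,9}; col 2 has {2,3,5,8,9}; box has {2,3,5,7,8,9} → only 6 remains.

962857143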